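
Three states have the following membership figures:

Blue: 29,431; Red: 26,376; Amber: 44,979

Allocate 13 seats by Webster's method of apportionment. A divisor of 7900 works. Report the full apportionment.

Blue 4; Red 3; Amber 6

With modified divisor 7900: modified quotas Blue 3.725, Red 3.339, Amber 5.694.
Rounding to the nearest integer: Blue 4, Red 3, Amber 6 (total 13).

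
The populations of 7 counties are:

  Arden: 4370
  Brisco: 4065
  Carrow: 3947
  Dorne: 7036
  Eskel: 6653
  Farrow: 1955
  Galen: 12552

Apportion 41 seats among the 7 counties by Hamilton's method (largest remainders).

The standard divisor is 40578/41 ≈ 989.707.
Standard quotas: Arden 4.4154, Brisco 4.1073, Carrow 3.9880, Dorne 7.1092, Eskel 6.7222, Farrow 1.9753, Galen 12.6825.
Lower quotas: Arden 4, Brisco 4, Carrow 3, Dorne 7, Eskel 6, Farrow 1, Galen 12 (sum 37, leaving 4 seats).
Remainders in descending order: Carrow 0.9880, Farrow 0.9753, Eskel 0.7222, Galen 0.6825, Arden 0.4154, Dorne 0.1092, Brisco 0.1073.
Largest remainders: Carrow, Farrow, Eskel, Galen receive the extra seats.

Arden=4, Brisco=4, Carrow=4, Dorne=7, Eskel=7, Farrow=2, Galen=13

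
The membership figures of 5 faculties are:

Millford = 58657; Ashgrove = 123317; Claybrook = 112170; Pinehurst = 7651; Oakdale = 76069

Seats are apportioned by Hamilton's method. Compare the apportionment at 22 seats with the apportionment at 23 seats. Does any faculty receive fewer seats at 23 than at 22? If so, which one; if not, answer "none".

At 22 seats: Millford 3, Ashgrove 7, Claybrook 7, Pinehurst 1, Oakdale 4.
At 23 seats: Millford 4, Ashgrove 7, Claybrook 7, Pinehurst 0, Oakdale 5.
Pinehurst drops from 1 to 0.

Pinehurst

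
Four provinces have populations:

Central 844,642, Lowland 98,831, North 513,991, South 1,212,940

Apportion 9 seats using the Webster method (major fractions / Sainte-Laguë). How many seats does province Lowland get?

Standard divisor 2670404/9 ≈ 296711.556; standard quotas: Central 2.847, Lowland 0.333, North 1.732, South 4.088.
Rounding to the nearest integer gives Central 3, Lowland 0, North 2, South 4 — total 9, matching the house size, so no adjustment is needed.
Lowland receives 0.

0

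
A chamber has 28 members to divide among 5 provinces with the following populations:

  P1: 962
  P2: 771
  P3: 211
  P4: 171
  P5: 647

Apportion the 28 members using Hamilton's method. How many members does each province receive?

P1 10, P2 8, P3 2, P4 2, P5 6

Standard divisor: 2762 ÷ 28 ≈ 98.643.
Standard quotas: P1 9.752, P2 7.816, P3 2.139, P4 1.734, P5 6.559.
Lower quotas: P1 9, P2 7, P3 2, P4 1, P5 6 (sum 25, leaving 3 seats).
Remainders in descending order: P2 0.816, P1 0.752, P4 0.734, P5 0.559, P3 0.139.
Largest remainders: P2, P1, P4 receive the extra seats.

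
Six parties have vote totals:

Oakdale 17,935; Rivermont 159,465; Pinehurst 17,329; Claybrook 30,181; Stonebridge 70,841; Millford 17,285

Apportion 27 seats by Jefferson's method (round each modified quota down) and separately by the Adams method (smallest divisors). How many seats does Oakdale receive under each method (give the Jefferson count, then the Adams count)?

Jefferson: Oakdale 1, Rivermont 15, Pinehurst 1, Claybrook 2, Stonebridge 7, Millford 1.
Adams: Oakdale 2, Rivermont 12, Pinehurst 2, Claybrook 3, Stonebridge 6, Millford 2.
Oakdale gets 1 under Jefferson and 2 under Adams.

1 and 2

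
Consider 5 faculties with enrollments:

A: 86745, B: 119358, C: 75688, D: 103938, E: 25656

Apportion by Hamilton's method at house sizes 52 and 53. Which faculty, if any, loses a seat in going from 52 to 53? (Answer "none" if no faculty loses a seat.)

none

At 52 seats: A 11, B 15, C 10, D 13, E 3.
At 53 seats: A 11, B 15, C 10, D 14, E 3.
No faculty's allocation decreased.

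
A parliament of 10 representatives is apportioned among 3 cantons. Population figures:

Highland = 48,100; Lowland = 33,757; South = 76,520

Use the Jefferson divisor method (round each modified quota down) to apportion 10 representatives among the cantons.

Highland=3, Lowland=2, South=5

Standard divisor 158377/10 ≈ 15837.7; standard quotas: Highland 3.037, Lowland 2.131, South 4.832.
Rounding down gives 3, 2, 4 = 9 seats, so the divisor must be adjusted.
With modified divisor 14000: modified quotas Highland 3.436, Lowland 2.411, South 5.466.
Rounding down: Highland 3, Lowland 2, South 5 (total 10).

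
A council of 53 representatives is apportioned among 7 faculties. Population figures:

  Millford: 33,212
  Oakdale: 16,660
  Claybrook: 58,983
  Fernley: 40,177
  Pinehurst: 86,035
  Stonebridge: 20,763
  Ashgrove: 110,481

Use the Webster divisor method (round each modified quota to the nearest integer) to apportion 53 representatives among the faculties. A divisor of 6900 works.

Millford: 5, Oakdale: 2, Claybrook: 9, Fernley: 6, Pinehurst: 12, Stonebridge: 3, Ashgrove: 16

With modified divisor 6900: modified quotas Millford 4.813, Oakdale 2.414, Claybrook 8.548, Fernley 5.823, Pinehurst 12.469, Stonebridge 3.009, Ashgrove 16.012.
Rounding to the nearest integer: Millford 5, Oakdale 2, Claybrook 9, Fernley 6, Pinehurst 12, Stonebridge 3, Ashgrove 16 (total 53).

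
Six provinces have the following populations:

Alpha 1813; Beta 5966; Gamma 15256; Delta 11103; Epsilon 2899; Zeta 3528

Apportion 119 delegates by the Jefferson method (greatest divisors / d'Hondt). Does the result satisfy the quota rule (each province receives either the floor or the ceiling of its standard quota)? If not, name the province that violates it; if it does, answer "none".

Standard quotas: Alpha 5.319, Beta 17.502, Gamma 44.754, Delta 32.571, Epsilon 8.504, Zeta 10.350.
Jefferson allocation: Alpha 5, Beta 17, Gamma 46, Delta 33, Epsilon 8, Zeta 10.
Gamma has quota 44.754 (lower 44, upper 45) but receives 46 — outside the quota interval.

Gamma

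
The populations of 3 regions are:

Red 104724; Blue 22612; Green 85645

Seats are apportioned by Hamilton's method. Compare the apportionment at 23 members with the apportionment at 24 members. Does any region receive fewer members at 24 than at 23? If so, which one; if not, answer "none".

At 23 seats: Red 11, Blue 3, Green 9.
At 24 seats: Red 12, Blue 2, Green 10.
Blue drops from 3 to 2.

Blue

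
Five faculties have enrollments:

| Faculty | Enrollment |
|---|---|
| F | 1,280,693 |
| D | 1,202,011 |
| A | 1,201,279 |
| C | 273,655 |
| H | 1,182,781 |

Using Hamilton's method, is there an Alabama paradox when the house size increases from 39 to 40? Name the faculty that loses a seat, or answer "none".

none

At 39 seats: F 10, D 9, A 9, C 2, H 9.
At 40 seats: F 10, D 10, A 9, C 2, H 9.
No faculty's allocation decreased.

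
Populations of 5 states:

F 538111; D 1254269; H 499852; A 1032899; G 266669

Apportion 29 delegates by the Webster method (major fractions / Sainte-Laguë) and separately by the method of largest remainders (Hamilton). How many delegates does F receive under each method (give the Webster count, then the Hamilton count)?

4 and 5

Webster: F 4, D 10, H 4, A 9, G 2.
Hamilton: F 5, D 10, H 4, A 8, G 2.
F gets 4 under Webster and 5 under Hamilton.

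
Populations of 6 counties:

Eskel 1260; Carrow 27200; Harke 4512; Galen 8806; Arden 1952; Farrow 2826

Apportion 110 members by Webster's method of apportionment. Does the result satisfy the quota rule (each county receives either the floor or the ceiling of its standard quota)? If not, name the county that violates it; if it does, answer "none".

Carrow

Standard quotas: Eskel 2.977, Carrow 64.267, Harke 10.661, Galen 20.806, Arden 4.612, Farrow 6.677.
Webster allocation: Eskel 3, Carrow 63, Harke 11, Galen 21, Arden 5, Farrow 7.
Carrow has quota 64.267 (lower 64, upper 65) but receives 63 — outside the quota interval.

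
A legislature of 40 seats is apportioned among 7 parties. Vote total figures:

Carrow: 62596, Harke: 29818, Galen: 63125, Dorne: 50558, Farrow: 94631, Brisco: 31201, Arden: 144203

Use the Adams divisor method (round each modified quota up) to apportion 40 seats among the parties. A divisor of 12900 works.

With modified divisor 12900: modified quotas Carrow 4.852, Harke 2.311, Galen 4.893, Dorne 3.919, Farrow 7.336, Brisco 2.419, Arden 11.179.
Rounding up: Carrow 5, Harke 3, Galen 5, Dorne 4, Farrow 8, Brisco 3, Arden 12 (total 40).

Carrow 5, Harke 3, Galen 5, Dorne 4, Farrow 8, Brisco 3, Arden 12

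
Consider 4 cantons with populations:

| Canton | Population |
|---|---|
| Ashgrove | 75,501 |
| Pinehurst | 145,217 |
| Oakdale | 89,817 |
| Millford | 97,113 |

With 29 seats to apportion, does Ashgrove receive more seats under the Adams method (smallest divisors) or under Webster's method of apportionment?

Adams: Ashgrove 6, Pinehurst 10, Oakdale 6, Millford 7.
Webster: Ashgrove 5, Pinehurst 11, Oakdale 6, Millford 7.
Ashgrove gets 6 under Adams and 5 under Webster.

Adams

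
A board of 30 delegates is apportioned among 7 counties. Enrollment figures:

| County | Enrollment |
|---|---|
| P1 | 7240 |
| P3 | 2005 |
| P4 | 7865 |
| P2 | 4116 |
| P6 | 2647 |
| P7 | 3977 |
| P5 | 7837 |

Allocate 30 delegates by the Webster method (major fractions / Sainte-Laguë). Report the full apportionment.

P1 6; P3 2; P4 7; P2 3; P6 2; P7 3; P5 7

Standard divisor 35687/30 ≈ 1189.567; standard quotas: P1 6.086, P3 1.685, P4 6.612, P2 3.460, P6 2.225, P7 3.343, P5 6.588.
Rounding to the nearest integer gives P1 6, P3 2, P4 7, P2 3, P6 2, P7 3, P5 7 — total 30, matching the house size, so no adjustment is needed.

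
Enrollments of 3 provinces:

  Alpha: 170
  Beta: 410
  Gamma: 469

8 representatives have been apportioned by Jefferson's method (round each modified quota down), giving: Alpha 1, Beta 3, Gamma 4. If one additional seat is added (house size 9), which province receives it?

Priority for the next seat is population ÷ (current seats + 1).
Priorities: Alpha 85.000, Beta 102.500, Gamma 93.800.
Highest priority: Beta.

Beta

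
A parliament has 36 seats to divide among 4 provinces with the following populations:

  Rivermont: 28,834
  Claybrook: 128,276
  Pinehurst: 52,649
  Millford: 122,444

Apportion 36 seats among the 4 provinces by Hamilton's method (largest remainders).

Rivermont=3, Claybrook=14, Pinehurst=6, Millford=13

Total 332203; standard divisor 332203/36 ≈ 9227.861.
Standard quotas: Rivermont 3.1247, Claybrook 13.9009, Pinehurst 5.7054, Millford 13.2689.
Lower quotas: Rivermont 3, Claybrook 13, Pinehurst 5, Millford 13 (sum 34, leaving 2 seats).
Remainders in descending order: Claybrook 0.9009, Pinehurst 0.7054, Millford 0.2689, Rivermont 0.1247.
Largest remainders: Claybrook, Pinehurst receive the extra seats.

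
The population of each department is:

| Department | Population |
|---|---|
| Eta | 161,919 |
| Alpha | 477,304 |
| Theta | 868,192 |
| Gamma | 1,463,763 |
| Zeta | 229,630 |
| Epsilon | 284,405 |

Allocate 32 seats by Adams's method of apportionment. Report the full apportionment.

Standard divisor 3485213/32 ≈ 108912.906; standard quotas: Eta 1.487, Alpha 4.382, Theta 7.971, Gamma 13.440, Zeta 2.108, Epsilon 2.611.
Rounding up gives 2, 5, 8, 14, 3, 3 = 35 seats, so the divisor must be adjusted.
With modified divisor 120700: modified quotas Eta 1.341, Alpha 3.954, Theta 7.193, Gamma 12.127, Zeta 1.902, Epsilon 2.356.
Rounding up: Eta 2, Alpha 4, Theta 8, Gamma 13, Zeta 2, Epsilon 3 (total 32).

Eta 2; Alpha 4; Theta 8; Gamma 13; Zeta 2; Epsilon 3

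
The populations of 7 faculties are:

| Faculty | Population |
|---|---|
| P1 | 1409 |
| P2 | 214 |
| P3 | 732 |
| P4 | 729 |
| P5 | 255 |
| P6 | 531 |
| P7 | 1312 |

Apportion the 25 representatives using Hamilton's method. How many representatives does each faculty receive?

Standard divisor: 5182 ÷ 25 ≈ 207.28.
Standard quotas: P1 6.798, P2 1.032, P3 3.531, P4 3.517, P5 1.230, P6 2.562, P7 6.330.
Lower quotas: P1 6, P2 1, P3 3, P4 3, P5 1, P6 2, P7 6 (sum 22, leaving 3 seats).
Remainders in descending order: P1 0.798, P6 0.562, P3 0.531, P4 0.517, P7 0.330, P5 0.230, P2 0.032.
Largest remainders: P1, P6, P3 receive the extra seats.

P1 7, P2 1, P3 4, P4 3, P5 1, P6 3, P7 6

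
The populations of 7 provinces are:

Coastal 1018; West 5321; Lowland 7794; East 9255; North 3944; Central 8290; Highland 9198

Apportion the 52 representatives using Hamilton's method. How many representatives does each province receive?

Coastal 1, West 6, Lowland 9, East 11, North 4, Central 10, Highland 11

The standard divisor is 44820/52 ≈ 861.923.
Standard quotas: Coastal 1.1811, West 6.1734, Lowland 9.0426, East 10.7376, North 4.5758, Central 9.6180, Highland 10.6715.
Lower quotas: Coastal 1, West 6, Lowland 9, East 10, North 4, Central 9, Highland 10 (sum 49, leaving 3 seats).
Remainders in descending order: East 0.7376, Highland 0.6715, Central 0.6180, North 0.5758, Coastal 0.1811, West 0.1734, Lowland 0.0426.
Largest remainders: East, Highland, Central receive the extra seats.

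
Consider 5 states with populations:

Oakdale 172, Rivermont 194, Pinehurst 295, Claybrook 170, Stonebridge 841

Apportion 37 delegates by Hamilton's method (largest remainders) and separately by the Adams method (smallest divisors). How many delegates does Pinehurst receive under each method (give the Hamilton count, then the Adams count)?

6 and 7

Hamilton: Oakdale 4, Rivermont 4, Pinehurst 6, Claybrook 4, Stonebridge 19.
Adams: Oakdale 4, Rivermont 4, Pinehurst 7, Claybrook 4, Stonebridge 18.
Pinehurst gets 6 under Hamilton and 7 under Adams.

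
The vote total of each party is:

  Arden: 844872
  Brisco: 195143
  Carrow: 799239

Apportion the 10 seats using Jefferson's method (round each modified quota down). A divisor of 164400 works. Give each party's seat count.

With modified divisor 164400: modified quotas Arden 5.139, Brisco 1.187, Carrow 4.862.
Rounding down: Arden 5, Brisco 1, Carrow 4 (total 10).

Arden=5, Brisco=1, Carrow=4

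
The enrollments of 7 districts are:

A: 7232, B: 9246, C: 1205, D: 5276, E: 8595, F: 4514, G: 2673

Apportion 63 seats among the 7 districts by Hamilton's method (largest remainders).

Total 38741; standard divisor 38741/63 ≈ 614.937.
Standard quotas: A 11.7606, B 15.0357, C 1.9596, D 8.5797, E 13.9771, F 7.3406, G 4.3468.
Lower quotas: A 11, B 15, C 1, D 8, E 13, F 7, G 4 (sum 59, leaving 4 seats).
Remainders in descending order: E 0.9771, C 0.9596, A 0.7606, D 0.5797, G 0.3468, F 0.3406, B 0.0357.
The surplus seats go to E, C, A, D.

A: 12, B: 15, C: 2, D: 9, E: 14, F: 7, G: 4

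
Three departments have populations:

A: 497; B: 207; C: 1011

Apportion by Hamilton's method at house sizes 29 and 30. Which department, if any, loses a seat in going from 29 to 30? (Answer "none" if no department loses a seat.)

At 29 seats: A 8, B 4, C 17.
At 30 seats: A 9, B 3, C 18.
B drops from 4 to 3.

B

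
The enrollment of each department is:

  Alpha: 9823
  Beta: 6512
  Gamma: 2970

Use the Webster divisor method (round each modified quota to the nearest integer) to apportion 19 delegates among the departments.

Standard divisor 19305/19 ≈ 1016.053; standard quotas: Alpha 9.668, Beta 6.409, Gamma 2.923.
Rounding to the nearest integer gives Alpha 10, Beta 6, Gamma 3 — total 19, matching the house size, so no adjustment is needed.

Alpha 10; Beta 6; Gamma 3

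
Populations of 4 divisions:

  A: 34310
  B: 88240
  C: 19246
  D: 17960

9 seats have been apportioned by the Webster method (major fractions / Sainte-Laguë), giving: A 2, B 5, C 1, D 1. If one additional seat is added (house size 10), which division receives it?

B

Priority for the next seat is population ÷ (current seats + 0.5).
Priorities: A 13724.000, B 16043.636, C 12830.667, D 11973.333.
Highest priority: B.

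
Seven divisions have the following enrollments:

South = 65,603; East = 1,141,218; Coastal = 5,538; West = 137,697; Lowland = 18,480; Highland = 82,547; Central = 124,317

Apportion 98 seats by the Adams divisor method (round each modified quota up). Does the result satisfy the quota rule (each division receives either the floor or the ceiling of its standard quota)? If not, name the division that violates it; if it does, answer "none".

East

Standard quotas: South 4.081, East 70.991, Coastal 0.344, West 8.566, Lowland 1.150, Highland 5.135, Central 7.733.
Adams allocation: South 4, East 69, Coastal 1, West 9, Lowland 2, Highland 5, Central 8.
East has quota 70.991 (lower 70, upper 71) but receives 69 — outside the quota interval.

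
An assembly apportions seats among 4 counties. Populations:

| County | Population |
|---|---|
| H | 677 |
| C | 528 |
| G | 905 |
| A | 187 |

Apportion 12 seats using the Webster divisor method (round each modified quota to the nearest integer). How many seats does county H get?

3

Standard divisor 2297/12 ≈ 191.417; standard quotas: H 3.537, C 2.758, G 4.728, A 0.977.
Rounding to the nearest integer gives 4, 3, 5, 1 = 13 seats, so the divisor must be adjusted.
With modified divisor 200: modified quotas H 3.385, C 2.640, G 4.525, A 0.935.
Rounding to the nearest integer: H 3, C 3, G 5, A 1 (total 12).
H receives 3.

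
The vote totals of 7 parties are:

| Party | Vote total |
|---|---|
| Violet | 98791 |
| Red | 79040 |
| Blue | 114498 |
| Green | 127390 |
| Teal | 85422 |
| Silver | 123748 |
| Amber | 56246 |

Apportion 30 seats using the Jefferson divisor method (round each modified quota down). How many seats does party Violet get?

Standard divisor 685135/30 ≈ 22837.833; standard quotas: Violet 4.326, Red 3.461, Blue 5.014, Green 5.578, Teal 3.740, Silver 5.419, Amber 2.463.
Rounding down gives 4, 3, 5, 5, 3, 5, 2 = 27 seats, so the divisor must be adjusted.
With modified divisor 20200: modified quotas Violet 4.891, Red 3.913, Blue 5.668, Green 6.306, Teal 4.229, Silver 6.126, Amber 2.784.
Rounding down: Violet 4, Red 3, Blue 5, Green 6, Teal 4, Silver 6, Amber 2 (total 30).
Violet receives 4.

4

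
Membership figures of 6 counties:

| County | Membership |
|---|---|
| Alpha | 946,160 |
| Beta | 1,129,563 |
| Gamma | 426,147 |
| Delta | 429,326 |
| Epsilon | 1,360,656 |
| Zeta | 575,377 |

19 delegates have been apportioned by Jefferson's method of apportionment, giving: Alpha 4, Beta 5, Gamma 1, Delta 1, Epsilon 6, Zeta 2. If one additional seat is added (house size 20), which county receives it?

Priority for the next seat is population ÷ (current seats + 1).
Priorities: Alpha 189232.000, Beta 188260.500, Gamma 213073.500, Delta 214663.000, Epsilon 194379.429, Zeta 191792.333.
Highest priority: Delta.

Delta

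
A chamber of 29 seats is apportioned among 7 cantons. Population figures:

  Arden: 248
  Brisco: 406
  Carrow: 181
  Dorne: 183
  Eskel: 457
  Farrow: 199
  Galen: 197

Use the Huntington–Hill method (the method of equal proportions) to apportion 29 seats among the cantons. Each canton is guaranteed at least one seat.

Arden: 4, Brisco: 6, Carrow: 3, Dorne: 3, Eskel: 7, Farrow: 3, Galen: 3

With divisor 67: modified quotas Arden 3.701, Brisco 6.060, Carrow 2.701, Dorne 2.731, Eskel 6.821, Farrow 2.970, Galen 2.940.
Geometric-mean thresholds: Arden √(3·4)=3.464, Brisco √(6·7)=6.481, Carrow √(2·3)=2.449, Dorne √(2·3)=2.449, Eskel √(6·7)=6.481, Farrow √(2·3)=2.449, Galen √(2·3)=2.449.
Each quota rounded against its threshold gives Arden 4, Brisco 6, Carrow 3, Dorne 3, Eskel 7, Farrow 3, Galen 3 (total 29).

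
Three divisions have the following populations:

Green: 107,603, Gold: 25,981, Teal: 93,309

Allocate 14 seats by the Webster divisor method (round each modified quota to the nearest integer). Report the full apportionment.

Standard divisor 226893/14 ≈ 16206.643; standard quotas: Green 6.639, Gold 1.603, Teal 5.757.
Rounding to the nearest integer gives 7, 2, 6 = 15 seats, so the divisor must be adjusted.
With modified divisor 16800: modified quotas Green 6.405, Gold 1.546, Teal 5.554.
Rounding to the nearest integer: Green 6, Gold 2, Teal 6 (total 14).

Green=6; Gold=2; Teal=6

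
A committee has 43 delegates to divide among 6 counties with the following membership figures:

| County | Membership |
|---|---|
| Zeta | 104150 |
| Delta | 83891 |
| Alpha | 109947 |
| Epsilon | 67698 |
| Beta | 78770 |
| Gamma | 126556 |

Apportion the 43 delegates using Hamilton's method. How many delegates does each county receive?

The standard divisor is 571012/43 ≈ 13279.349.
Standard quotas: Zeta 7.8430, Delta 6.3174, Alpha 8.2795, Epsilon 5.0980, Beta 5.9318, Gamma 9.5303.
Lower quotas: Zeta 7, Delta 6, Alpha 8, Epsilon 5, Beta 5, Gamma 9 (sum 40, leaving 3 seats).
Remainders in descending order: Beta 0.9318, Zeta 0.8430, Gamma 0.5303, Delta 0.3174, Alpha 0.2795, Epsilon 0.0980.
Largest remainders: Beta, Zeta, Gamma receive the extra seats.

Zeta 8; Delta 6; Alpha 8; Epsilon 5; Beta 6; Gamma 10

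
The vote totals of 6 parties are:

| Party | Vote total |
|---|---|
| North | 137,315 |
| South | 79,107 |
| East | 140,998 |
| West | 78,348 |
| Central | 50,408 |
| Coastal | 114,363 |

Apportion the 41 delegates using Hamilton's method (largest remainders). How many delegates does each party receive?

North 9; South 5; East 10; West 5; Central 4; Coastal 8

Standard divisor: 600539 ÷ 41 ≈ 14647.293.
Standard quotas: North 9.3748, South 5.4008, East 9.6262, West 5.3490, Central 3.4415, Coastal 7.8078.
Lower quotas: North 9, South 5, East 9, West 5, Central 3, Coastal 7 (sum 38, leaving 3 seats).
Remainders in descending order: Coastal 0.8078, East 0.6262, Central 0.4415, South 0.4008, North 0.3748, West 0.3490.
The surplus seats go to Coastal, East, Central.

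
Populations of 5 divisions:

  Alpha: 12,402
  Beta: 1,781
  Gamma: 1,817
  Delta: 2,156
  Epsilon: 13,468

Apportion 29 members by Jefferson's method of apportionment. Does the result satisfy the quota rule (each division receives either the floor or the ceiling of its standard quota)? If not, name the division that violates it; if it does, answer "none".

none

Standard quotas: Alpha 11.373, Beta 1.633, Gamma 1.666, Delta 1.977, Epsilon 12.350.
Jefferson allocation: Alpha 12, Beta 1, Gamma 1, Delta 2, Epsilon 13.
Every allocation lies between the lower and upper quota.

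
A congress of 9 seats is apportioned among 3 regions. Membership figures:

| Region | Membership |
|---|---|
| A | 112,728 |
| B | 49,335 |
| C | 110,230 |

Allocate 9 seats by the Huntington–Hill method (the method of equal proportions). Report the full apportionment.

A=4, B=2, C=3

With divisor 32181: modified quotas A 3.503, B 1.533, C 3.425.
Geometric-mean thresholds: A √(3·4)=3.464, B √(1·2)=1.414, C √(3·4)=3.464.
Each quota rounded against its threshold gives A 4, B 2, C 3 (total 9).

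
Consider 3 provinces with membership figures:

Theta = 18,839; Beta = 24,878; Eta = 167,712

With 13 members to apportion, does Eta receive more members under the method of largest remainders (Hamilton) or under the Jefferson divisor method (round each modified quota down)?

Jefferson

Hamilton: Theta 1, Beta 2, Eta 10.
Jefferson: Theta 1, Beta 1, Eta 11.
Eta gets 10 under Hamilton and 11 under Jefferson.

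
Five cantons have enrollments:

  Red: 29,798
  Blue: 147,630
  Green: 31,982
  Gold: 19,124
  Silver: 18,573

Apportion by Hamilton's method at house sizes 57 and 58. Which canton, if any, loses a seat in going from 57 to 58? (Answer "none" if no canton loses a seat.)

Gold

At 57 seats: Red 7, Blue 34, Green 7, Gold 5, Silver 4.
At 58 seats: Red 7, Blue 35, Green 8, Gold 4, Silver 4.
Gold drops from 5 to 4.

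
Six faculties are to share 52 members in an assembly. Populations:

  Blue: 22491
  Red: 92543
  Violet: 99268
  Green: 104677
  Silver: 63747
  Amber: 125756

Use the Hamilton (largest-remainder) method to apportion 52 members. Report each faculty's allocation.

The standard divisor is 508482/52 ≈ 9778.5.
Standard quotas: Blue 2.3000, Red 9.4639, Violet 10.1517, Green 10.7048, Silver 6.5191, Amber 12.8605.
Lower quotas: Blue 2, Red 9, Violet 10, Green 10, Silver 6, Amber 12 (sum 49, leaving 3 seats).
Remainders in descending order: Amber 0.8605, Green 0.7048, Silver 0.5191, Red 0.4639, Blue 0.3000, Violet 0.1517.
The surplus seats go to Amber, Green, Silver.

Blue 2; Red 9; Violet 10; Green 11; Silver 7; Amber 13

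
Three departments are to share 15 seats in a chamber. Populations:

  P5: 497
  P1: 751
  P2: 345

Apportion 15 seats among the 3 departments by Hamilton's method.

Total 1593; standard divisor 1593/15 ≈ 106.2.
Standard quotas: P5 4.680, P1 7.072, P2 3.249.
Lower quotas: P5 4, P1 7, P2 3 (sum 14, leaving 1 seat).
Remainders in descending order: P5 0.680, P2 0.249, P1 0.072.
The surplus seat goes to P5.

P5: 5, P1: 7, P2: 3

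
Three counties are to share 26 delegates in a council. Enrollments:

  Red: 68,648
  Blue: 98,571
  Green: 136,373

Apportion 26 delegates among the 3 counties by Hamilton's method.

Red=6, Blue=8, Green=12

Standard divisor: 303592 ÷ 26 ≈ 11676.615.
Standard quotas: Red 5.8791, Blue 8.4417, Green 11.6792.
Lower quotas: Red 5, Blue 8, Green 11 (sum 24, leaving 2 seats).
Remainders in descending order: Red 0.8791, Green 0.6792, Blue 0.4417.
Largest remainders: Red, Green receive the extra seats.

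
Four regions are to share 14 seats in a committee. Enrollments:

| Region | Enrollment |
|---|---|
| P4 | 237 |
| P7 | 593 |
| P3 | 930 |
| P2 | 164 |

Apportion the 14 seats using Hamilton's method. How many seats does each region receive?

Total 1924; standard divisor 1924/14 ≈ 137.429.
Standard quotas: P4 1.725, P7 4.315, P3 6.767, P2 1.193.
Lower quotas: P4 1, P7 4, P3 6, P2 1 (sum 12, leaving 2 seats).
Remainders in descending order: P3 0.767, P4 0.725, P7 0.315, P2 0.193.
The surplus seats go to P3, P4.

P4 2, P7 4, P3 7, P2 1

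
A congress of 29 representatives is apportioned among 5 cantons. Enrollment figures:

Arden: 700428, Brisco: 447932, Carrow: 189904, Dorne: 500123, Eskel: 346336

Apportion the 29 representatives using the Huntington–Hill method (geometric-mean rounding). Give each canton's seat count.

With divisor 77307: modified quotas Arden 9.060, Brisco 5.794, Carrow 2.456, Dorne 6.469, Eskel 4.480.
Geometric-mean thresholds: Arden √(9·10)=9.487, Brisco √(5·6)=5.477, Carrow √(2·3)=2.449, Dorne √(6·7)=6.481, Eskel √(4·5)=4.472.
Each quota rounded against its threshold gives Arden 9, Brisco 6, Carrow 3, Dorne 6, Eskel 5 (total 29).

Arden 9, Brisco 6, Carrow 3, Dorne 6, Eskel 5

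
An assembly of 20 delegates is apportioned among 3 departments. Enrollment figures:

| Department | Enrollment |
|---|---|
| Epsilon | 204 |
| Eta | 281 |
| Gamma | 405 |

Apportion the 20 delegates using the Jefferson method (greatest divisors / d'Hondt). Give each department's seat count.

Epsilon: 5; Eta: 6; Gamma: 9

Standard divisor 890/20 ≈ 44.5; standard quotas: Epsilon 4.584, Eta 6.315, Gamma 9.101.
Rounding down gives 4, 6, 9 = 19 seats, so the divisor must be adjusted.
With modified divisor 40.6: modified quotas Epsilon 5.025, Eta 6.921, Gamma 9.975.
Rounding down: Epsilon 5, Eta 6, Gamma 9 (total 20).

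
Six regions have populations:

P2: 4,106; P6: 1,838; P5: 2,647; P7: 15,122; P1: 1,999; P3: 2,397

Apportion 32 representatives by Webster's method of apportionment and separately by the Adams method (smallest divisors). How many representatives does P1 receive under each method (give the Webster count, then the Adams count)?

Webster: P2 5, P6 2, P5 3, P7 17, P1 2, P3 3.
Adams: P2 5, P6 2, P5 3, P7 16, P1 3, P3 3.
P1 gets 2 under Webster and 3 under Adams.

2 and 3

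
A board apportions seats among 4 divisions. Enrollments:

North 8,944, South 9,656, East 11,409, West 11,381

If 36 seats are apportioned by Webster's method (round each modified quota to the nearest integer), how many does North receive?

8

Standard divisor 41390/36 ≈ 1149.722; standard quotas: North 7.779, South 8.399, East 9.923, West 9.899.
Rounding to the nearest integer gives North 8, South 8, East 10, West 10 — total 36, matching the house size, so no adjustment is needed.
North receives 8.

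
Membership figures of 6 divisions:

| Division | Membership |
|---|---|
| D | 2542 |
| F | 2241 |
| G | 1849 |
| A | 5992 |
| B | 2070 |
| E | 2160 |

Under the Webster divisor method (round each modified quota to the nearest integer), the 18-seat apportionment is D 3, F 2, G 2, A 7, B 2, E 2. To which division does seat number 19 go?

F

Priority for the next seat is population ÷ (current seats + 0.5).
Priorities: D 726.286, F 896.400, G 739.600, A 798.933, B 828.000, E 864.000.
Highest priority: F.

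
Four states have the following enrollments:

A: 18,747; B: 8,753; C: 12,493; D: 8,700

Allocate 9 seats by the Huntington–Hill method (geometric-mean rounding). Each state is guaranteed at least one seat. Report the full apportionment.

With divisor 5782: modified quotas A 3.242, B 1.514, C 2.161, D 1.505.
Geometric-mean thresholds: A √(3·4)=3.464, B √(1·2)=1.414, C √(2·3)=2.449, D √(1·2)=1.414.
Each quota rounded against its threshold gives A 3, B 2, C 2, D 2 (total 9).

A: 3, B: 2, C: 2, D: 2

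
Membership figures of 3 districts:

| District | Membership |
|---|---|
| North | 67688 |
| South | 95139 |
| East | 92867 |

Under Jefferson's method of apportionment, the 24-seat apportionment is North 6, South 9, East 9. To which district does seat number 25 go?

North

Priority for the next seat is population ÷ (current seats + 1).
Priorities: North 9669.714, South 9513.900, East 9286.700.
Highest priority: North.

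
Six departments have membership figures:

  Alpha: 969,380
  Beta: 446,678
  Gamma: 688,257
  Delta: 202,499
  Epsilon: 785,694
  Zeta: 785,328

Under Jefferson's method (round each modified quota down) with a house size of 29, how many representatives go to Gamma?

5

Standard divisor 3877836/29 ≈ 133718.483; standard quotas: Alpha 7.249, Beta 3.340, Gamma 5.147, Delta 1.514, Epsilon 5.876, Zeta 5.873.
Rounding down gives 7, 3, 5, 1, 5, 5 = 26 seats, so the divisor must be adjusted.
With modified divisor 117900: modified quotas Alpha 8.222, Beta 3.789, Gamma 5.838, Delta 1.718, Epsilon 6.664, Zeta 6.661.
Rounding down: Alpha 8, Beta 3, Gamma 5, Delta 1, Epsilon 6, Zeta 6 (total 29).
Gamma receives 5.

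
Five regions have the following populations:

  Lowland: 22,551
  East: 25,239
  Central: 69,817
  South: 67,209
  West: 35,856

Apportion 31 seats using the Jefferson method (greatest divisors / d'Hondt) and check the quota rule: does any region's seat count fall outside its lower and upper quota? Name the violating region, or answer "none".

Standard quotas: Lowland 3.168, East 3.546, Central 9.808, South 9.442, West 5.037.
Jefferson allocation: Lowland 3, East 3, Central 10, South 10, West 5.
Every allocation lies between the lower and upper quota.

none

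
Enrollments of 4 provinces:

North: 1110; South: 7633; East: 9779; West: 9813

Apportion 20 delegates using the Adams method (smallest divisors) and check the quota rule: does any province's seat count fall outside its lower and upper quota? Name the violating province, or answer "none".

Standard quotas: North 0.783, South 5.388, East 6.902, West 6.926.
Adams allocation: North 1, South 5, East 7, West 7.
Every allocation lies between the lower and upper quota.

none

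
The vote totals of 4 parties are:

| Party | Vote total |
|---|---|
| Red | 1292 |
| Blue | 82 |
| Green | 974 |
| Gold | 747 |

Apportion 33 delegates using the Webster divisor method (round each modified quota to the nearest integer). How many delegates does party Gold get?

Standard divisor 3095/33 ≈ 93.788; standard quotas: Red 13.776, Blue 0.874, Green 10.385, Gold 7.965.
Rounding to the nearest integer gives Red 14, Blue 1, Green 10, Gold 8 — total 33, matching the house size, so no adjustment is needed.
Gold receives 8.

8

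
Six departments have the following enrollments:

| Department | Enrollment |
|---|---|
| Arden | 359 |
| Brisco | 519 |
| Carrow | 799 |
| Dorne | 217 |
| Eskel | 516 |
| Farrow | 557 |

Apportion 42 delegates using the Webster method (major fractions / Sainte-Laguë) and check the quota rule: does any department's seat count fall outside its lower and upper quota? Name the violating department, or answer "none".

Standard quotas: Arden 5.082, Brisco 7.347, Carrow 11.310, Dorne 3.072, Eskel 7.304, Farrow 7.885.
Webster allocation: Arden 5, Brisco 7, Carrow 12, Dorne 3, Eskel 7, Farrow 8.
Every allocation lies between the lower and upper quota.

none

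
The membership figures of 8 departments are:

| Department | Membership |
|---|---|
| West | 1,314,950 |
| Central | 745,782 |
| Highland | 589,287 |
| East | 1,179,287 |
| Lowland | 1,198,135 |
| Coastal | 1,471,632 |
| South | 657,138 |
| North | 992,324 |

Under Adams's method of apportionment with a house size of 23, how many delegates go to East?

3

Standard divisor 8148535/23 ≈ 354284.13; standard quotas: West 3.712, Central 2.105, Highland 1.663, East 3.329, Lowland 3.382, Coastal 4.154, South 1.855, North 2.801.
Rounding up gives 4, 3, 2, 4, 4, 5, 2, 3 = 27 seats, so the divisor must be adjusted.
With modified divisor 418800: modified quotas West 3.140, Central 1.781, Highland 1.407, East 2.816, Lowland 2.861, Coastal 3.514, South 1.569, North 2.369.
Rounding up: West 4, Central 2, Highland 2, East 3, Lowland 3, Coastal 4, South 2, North 3 (total 23).
East receives 3.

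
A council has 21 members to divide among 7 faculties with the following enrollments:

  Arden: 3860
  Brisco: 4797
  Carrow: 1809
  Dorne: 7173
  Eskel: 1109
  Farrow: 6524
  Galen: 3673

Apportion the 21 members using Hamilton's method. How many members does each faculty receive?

Arden 3; Brisco 3; Carrow 1; Dorne 5; Eskel 1; Farrow 5; Galen 3

The standard divisor is 28945/21 ≈ 1378.333.
Standard quotas: Arden 2.8005, Brisco 3.4803, Carrow 1.3125, Dorne 5.2041, Eskel 0.8046, Farrow 4.7333, Galen 2.6648.
Lower quotas: Arden 2, Brisco 3, Carrow 1, Dorne 5, Eskel 0, Farrow 4, Galen 2 (sum 17, leaving 4 seats).
Remainders in descending order: Eskel 0.8046, Arden 0.8005, Farrow 0.7333, Galen 0.6648, Brisco 0.4803, Carrow 0.3125, Dorne 0.2041.
Largest remainders: Eskel, Arden, Farrow, Galen receive the extra seats.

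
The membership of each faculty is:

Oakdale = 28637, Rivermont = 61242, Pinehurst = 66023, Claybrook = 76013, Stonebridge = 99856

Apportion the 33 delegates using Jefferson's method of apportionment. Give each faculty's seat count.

Standard divisor 331771/33 ≈ 10053.667; standard quotas: Oakdale 2.848, Rivermont 6.092, Pinehurst 6.567, Claybrook 7.561, Stonebridge 9.932.
Rounding down gives 2, 6, 6, 7, 9 = 30 seats, so the divisor must be adjusted.
With modified divisor 9470: modified quotas Oakdale 3.024, Rivermont 6.467, Pinehurst 6.972, Claybrook 8.027, Stonebridge 10.544.
Rounding down: Oakdale 3, Rivermont 6, Pinehurst 6, Claybrook 8, Stonebridge 10 (total 33).

Oakdale 3, Rivermont 6, Pinehurst 6, Claybrook 8, Stonebridge 10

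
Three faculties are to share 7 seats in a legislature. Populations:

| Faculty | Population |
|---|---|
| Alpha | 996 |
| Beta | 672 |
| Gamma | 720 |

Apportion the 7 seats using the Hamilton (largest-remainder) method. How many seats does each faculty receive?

The standard divisor is 2388/7 ≈ 341.143.
Standard quotas: Alpha 2.920, Beta 1.970, Gamma 2.111.
Lower quotas: Alpha 2, Beta 1, Gamma 2 (sum 5, leaving 2 seats).
Remainders in descending order: Beta 0.970, Alpha 0.920, Gamma 0.111.
The surplus seats go to Beta, Alpha.

Alpha 3, Beta 2, Gamma 2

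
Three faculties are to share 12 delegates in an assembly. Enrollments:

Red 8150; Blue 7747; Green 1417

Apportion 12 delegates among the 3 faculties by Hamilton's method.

Red=6, Blue=5, Green=1

Total 17314; standard divisor 17314/12 ≈ 1442.833.
Standard quotas: Red 5.6486, Blue 5.3693, Green 0.9821.
Lower quotas: Red 5, Blue 5, Green 0 (sum 10, leaving 2 seats).
Remainders in descending order: Green 0.9821, Red 0.6486, Blue 0.3693.
The surplus seats go to Green, Red.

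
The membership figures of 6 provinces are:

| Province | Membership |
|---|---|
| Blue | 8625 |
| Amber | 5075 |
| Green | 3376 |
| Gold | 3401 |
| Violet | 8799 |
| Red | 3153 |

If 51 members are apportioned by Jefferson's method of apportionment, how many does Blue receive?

Standard divisor 32429/51 ≈ 635.863; standard quotas: Blue 13.564, Amber 7.981, Green 5.309, Gold 5.349, Violet 13.838, Red 4.959.
Rounding down gives 13, 7, 5, 5, 13, 4 = 47 seats, so the divisor must be adjusted.
With modified divisor 600: modified quotas Blue 14.375, Amber 8.458, Green 5.627, Gold 5.668, Violet 14.665, Red 5.255.
Rounding down: Blue 14, Amber 8, Green 5, Gold 5, Violet 14, Red 5 (total 51).
Blue receives 14.

14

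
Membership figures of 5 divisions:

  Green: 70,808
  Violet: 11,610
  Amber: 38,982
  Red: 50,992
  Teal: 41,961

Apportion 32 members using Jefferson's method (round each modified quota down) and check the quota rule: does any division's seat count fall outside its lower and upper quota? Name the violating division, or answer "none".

none

Standard quotas: Green 10.571, Violet 1.733, Amber 5.819, Red 7.612, Teal 6.264.
Jefferson allocation: Green 11, Violet 1, Amber 6, Red 8, Teal 6.
Every allocation lies between the lower and upper quota.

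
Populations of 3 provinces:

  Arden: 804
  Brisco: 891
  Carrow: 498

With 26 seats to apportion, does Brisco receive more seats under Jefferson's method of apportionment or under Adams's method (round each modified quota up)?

Jefferson

Jefferson: Arden 9, Brisco 11, Carrow 6.
Adams: Arden 10, Brisco 10, Carrow 6.
Brisco gets 11 under Jefferson and 10 under Adams.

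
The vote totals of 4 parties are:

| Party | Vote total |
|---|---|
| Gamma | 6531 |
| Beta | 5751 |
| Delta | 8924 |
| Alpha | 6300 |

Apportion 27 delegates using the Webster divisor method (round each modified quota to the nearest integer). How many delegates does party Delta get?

Standard divisor 27506/27 ≈ 1018.741; standard quotas: Gamma 6.411, Beta 5.645, Delta 8.760, Alpha 6.184.
Rounding to the nearest integer gives Gamma 6, Beta 6, Delta 9, Alpha 6 — total 27, matching the house size, so no adjustment is needed.
Delta receives 9.

9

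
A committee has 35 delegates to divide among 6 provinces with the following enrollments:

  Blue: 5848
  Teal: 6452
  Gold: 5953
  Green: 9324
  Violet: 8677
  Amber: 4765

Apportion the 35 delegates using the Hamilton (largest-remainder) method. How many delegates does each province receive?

The standard divisor is 41019/35 ≈ 1171.971.
Standard quotas: Blue 4.9899, Teal 5.5053, Gold 5.0795, Green 7.9558, Violet 7.4038, Amber 4.0658.
Lower quotas: Blue 4, Teal 5, Gold 5, Green 7, Violet 7, Amber 4 (sum 32, leaving 3 seats).
Remainders in descending order: Blue 0.9899, Green 0.9558, Teal 0.5053, Violet 0.4038, Gold 0.0795, Amber 0.0658.
The surplus seats go to Blue, Green, Teal.

Blue 5; Teal 6; Gold 5; Green 8; Violet 7; Amber 4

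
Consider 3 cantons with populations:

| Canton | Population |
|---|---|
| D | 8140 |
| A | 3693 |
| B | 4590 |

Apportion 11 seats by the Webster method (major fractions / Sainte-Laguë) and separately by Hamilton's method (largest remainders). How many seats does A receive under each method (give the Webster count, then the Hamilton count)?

2 and 3

Webster: D 6, A 2, B 3.
Hamilton: D 5, A 3, B 3.
A gets 2 under Webster and 3 under Hamilton.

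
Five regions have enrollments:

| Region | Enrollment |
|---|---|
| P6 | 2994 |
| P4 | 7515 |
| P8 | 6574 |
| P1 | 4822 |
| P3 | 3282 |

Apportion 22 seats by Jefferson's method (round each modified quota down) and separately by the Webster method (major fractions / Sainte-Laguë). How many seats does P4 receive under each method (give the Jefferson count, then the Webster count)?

7 and 6

Jefferson: P6 2, P4 7, P8 6, P1 4, P3 3.
Webster: P6 3, P4 6, P8 6, P1 4, P3 3.
P4 gets 7 under Jefferson and 6 under Webster.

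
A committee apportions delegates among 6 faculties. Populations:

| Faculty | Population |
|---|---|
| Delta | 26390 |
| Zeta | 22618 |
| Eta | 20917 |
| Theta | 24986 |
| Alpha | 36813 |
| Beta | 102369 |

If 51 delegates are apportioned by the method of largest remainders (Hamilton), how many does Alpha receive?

8

The standard divisor is 234093/51 ≈ 4590.059.
Standard quotas: Delta 5.7494, Zeta 4.9276, Eta 4.5570, Theta 5.4435, Alpha 8.0202, Beta 22.3023.
Lower quotas: Delta 5, Zeta 4, Eta 4, Theta 5, Alpha 8, Beta 22 (sum 48, leaving 3 seats).
Remainders in descending order: Zeta 0.9276, Delta 0.7494, Eta 0.5570, Theta 0.4435, Beta 0.3023, Alpha 0.0202.
Largest remainders: Zeta, Delta, Eta receive the extra seats.
Alpha receives 8.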